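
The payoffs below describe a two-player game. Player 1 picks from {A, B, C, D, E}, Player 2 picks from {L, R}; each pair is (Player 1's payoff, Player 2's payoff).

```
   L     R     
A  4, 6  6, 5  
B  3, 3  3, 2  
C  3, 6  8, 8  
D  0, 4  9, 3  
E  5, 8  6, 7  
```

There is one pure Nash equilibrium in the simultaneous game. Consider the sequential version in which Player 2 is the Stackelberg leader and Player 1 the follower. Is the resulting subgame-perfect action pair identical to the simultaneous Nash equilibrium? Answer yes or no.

yes

Solve by backward induction (Player 2 leads).
- L → Player 1 plays E (best of 4, 3, 3, 0, 5); Player 2 gets 8.
- R → Player 1 plays D (best of 6, 3, 8, 9, 6); Player 2 gets 3.
Maximizing over 8, 3, Player 2 chooses L. Subgame-perfect outcome: (E, L) with payoffs (5, 8).
For the simultaneous game, intersect best replies.
Player 1's best replies: L→E; R→D.
Player 2's best replies: A→L; B→L; C→R; D→L; E→L.
Only (E, L) has each player best-responding; Nash payoffs (5, 8).
Sequential outcome (E, L) coincides with the Nash profile (E, L).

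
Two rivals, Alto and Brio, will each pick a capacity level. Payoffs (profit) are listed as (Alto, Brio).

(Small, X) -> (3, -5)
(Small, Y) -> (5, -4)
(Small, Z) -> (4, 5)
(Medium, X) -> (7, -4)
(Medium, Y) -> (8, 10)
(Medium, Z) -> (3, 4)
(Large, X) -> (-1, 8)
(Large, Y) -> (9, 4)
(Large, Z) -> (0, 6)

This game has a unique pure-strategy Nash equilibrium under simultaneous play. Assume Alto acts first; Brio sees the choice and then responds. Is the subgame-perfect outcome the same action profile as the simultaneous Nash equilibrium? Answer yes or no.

no

Work backward from Brio's decision.
- Small: BR = Z, leader payoff 4.
- Medium: BR = Y, leader payoff 8.
- Large: BR = X, leader payoff -1.
Alto's induced payoffs are 4, 8, -1, so Alto commits to Medium. Subgame-perfect outcome: (Medium, Y) with payoffs (8, 10).
Now find the simultaneous Nash equilibrium.
Alto's best replies: X→Medium; Y→Large; Z→Small.
Brio's best replies: Small→Z; Medium→Y; Large→X.
The unique mutual best reply is (Small, Z), giving (4, 5).
Sequential outcome (Medium, Y) differs from the Nash profile (Small, Z).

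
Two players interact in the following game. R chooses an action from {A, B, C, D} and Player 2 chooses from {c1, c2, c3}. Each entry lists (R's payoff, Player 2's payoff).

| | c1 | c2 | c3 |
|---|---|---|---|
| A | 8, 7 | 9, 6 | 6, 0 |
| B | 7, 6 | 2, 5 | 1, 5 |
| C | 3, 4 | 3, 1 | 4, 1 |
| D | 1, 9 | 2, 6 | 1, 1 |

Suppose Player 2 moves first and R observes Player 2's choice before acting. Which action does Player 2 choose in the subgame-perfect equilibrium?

c1

Solve by backward induction (Player 2 leads).
- c1: R compares 8, 7, 3, 1 and picks A; Player 2 would get 7.
- c2: R compares 9, 2, 3, 2 and picks A; Player 2 would get 6.
- c3: R compares 6, 1, 4, 1 and picks A; Player 2 would get 0.
Player 2's induced payoffs are 7, 6, 0, so Player 2 commits to c1. Subgame-perfect outcome: (A, c1) with payoffs (8, 7).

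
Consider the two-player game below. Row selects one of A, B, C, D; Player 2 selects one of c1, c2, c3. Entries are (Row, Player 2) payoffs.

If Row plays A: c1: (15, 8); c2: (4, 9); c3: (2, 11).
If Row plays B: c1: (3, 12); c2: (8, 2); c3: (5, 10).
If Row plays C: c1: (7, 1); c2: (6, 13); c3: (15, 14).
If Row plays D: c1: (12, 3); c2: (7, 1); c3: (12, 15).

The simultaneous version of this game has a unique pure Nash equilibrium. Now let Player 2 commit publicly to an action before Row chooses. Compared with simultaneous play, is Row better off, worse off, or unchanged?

Backward induction with Player 2 moving first.
- c1 → Row plays A (best of 15, 3, 7, 12); Player 2 gets 8.
- c2 → Row plays B (best of 4, 8, 6, 7); Player 2 gets 2.
- c3 → Row plays C (best of 2, 5, 15, 12); Player 2 gets 14.
Player 2's induced payoffs are 8, 2, 14, so Player 2 commits to c3. Subgame-perfect outcome: (C, c3) with payoffs (15, 14).
Under simultaneous play:
Row's best replies: c1→A; c2→B; c3→C.
Player 2's best replies: A→c3; B→c1; C→c3; D→c3.
The unique mutual best reply is (C, c3), giving (15, 14).
Row earns 15 sequentially versus 15 at the Nash outcome: unchanged.

unchanged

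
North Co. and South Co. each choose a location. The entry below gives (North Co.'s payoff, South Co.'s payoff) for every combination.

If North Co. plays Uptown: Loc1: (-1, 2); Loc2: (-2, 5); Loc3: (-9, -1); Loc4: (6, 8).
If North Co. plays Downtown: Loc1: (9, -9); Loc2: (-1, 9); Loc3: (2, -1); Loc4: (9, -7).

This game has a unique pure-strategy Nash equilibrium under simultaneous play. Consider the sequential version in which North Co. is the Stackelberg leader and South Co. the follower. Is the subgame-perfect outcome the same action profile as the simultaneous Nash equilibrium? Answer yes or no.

no

Backward induction with North Co. moving first.
- Uptown: South Co. compares 2, 5, -1, 8 and picks Loc4; North Co. would get 6.
- Downtown: South Co. compares -9, 9, -1, -7 and picks Loc2; North Co. would get -1.
North Co.'s induced payoffs are 6, -1, so North Co. commits to Uptown. Subgame-perfect outcome: (Uptown, Loc4) with payoffs (6, 8).
For the simultaneous game, intersect best replies.
North Co.'s best replies: Loc1→Downtown; Loc2→Downtown; Loc3→Downtown; Loc4→Downtown.
South Co.'s best replies: Uptown→Loc4; Downtown→Loc2.
The unique mutual best reply is (Downtown, Loc2), giving (-1, 9).
Sequential outcome (Uptown, Loc4) differs from the Nash profile (Downtown, Loc2).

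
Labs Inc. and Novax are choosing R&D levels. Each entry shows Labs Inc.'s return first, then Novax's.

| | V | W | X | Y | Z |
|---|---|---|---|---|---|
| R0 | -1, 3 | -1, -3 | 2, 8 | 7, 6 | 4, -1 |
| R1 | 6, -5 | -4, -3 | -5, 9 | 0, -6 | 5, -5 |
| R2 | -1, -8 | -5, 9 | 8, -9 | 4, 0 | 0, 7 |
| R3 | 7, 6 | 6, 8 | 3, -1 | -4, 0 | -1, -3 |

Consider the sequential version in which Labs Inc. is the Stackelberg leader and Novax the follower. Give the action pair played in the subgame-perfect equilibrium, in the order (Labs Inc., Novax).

(R3, W)

Novax best-responds to each possible Labs Inc. move:
- R0: Novax compares 3, -3, 8, 6, -1 and picks X; Labs Inc. would get 2.
- R1: Novax compares -5, -3, 9, -6, -5 and picks X; Labs Inc. would get -5.
- R2: Novax compares -8, 9, -9, 0, 7 and picks W; Labs Inc. would get -5.
- R3: Novax compares 6, 8, -1, 0, -3 and picks W; Labs Inc. would get 6.
Maximizing over 2, -5, -5, 6, Labs Inc. chooses R3. Subgame-perfect outcome: (R3, W) with payoffs (6, 8).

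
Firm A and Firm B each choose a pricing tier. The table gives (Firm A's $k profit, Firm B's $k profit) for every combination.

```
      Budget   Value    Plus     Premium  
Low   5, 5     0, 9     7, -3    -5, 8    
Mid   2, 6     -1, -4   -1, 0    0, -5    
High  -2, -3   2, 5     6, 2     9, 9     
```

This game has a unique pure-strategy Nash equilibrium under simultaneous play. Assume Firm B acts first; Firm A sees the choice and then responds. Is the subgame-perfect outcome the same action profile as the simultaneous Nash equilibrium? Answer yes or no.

Backward induction with Firm B moving first.
- Budget → Firm A plays Low (best of 5, 2, -2); Firm B gets 5.
- Value → Firm A plays High (best of 0, -1, 2); Firm B gets 5.
- Plus → Firm A plays Low (best of 7, -1, 6); Firm B gets -3.
- Premium → Firm A plays High (best of -5, 0, 9); Firm B gets 9.
Firm B's induced payoffs are 5, 5, -3, 9, so Firm B commits to Premium. Subgame-perfect outcome: (High, Premium) with payoffs (9, 9).
Now find the simultaneous Nash equilibrium.
Firm A's best replies: Budget→Low; Value→High; Plus→Low; Premium→High.
Firm B's best replies: Low→Value; Mid→Budget; High→Premium.
The unique mutual best reply is (High, Premium), giving (9, 9).
Sequential outcome (High, Premium) coincides with the Nash profile (High, Premium).

yes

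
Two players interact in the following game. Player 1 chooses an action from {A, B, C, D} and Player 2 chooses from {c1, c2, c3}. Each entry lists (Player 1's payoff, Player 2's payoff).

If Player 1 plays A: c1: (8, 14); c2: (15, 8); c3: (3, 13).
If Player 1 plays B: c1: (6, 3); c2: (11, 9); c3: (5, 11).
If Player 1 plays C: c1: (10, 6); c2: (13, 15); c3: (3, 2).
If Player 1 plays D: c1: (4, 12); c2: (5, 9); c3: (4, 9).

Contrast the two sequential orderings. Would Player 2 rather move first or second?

If Player 1 leads: Player 2's best replies are A→c1, B→c3, C→c2, D→c1; Player 1's induced payoffs 8, 5, 13, 4; outcome (C, c2), payoffs (13, 15).
If Player 2 leads: Player 1's best replies are c1→C, c2→A, c3→B; Player 2's induced payoffs 6, 8, 11; outcome (B, c3), payoffs (5, 11).
Player 2 gets 11 moving first and 15 moving second, so Player 2 prefers to move second.

second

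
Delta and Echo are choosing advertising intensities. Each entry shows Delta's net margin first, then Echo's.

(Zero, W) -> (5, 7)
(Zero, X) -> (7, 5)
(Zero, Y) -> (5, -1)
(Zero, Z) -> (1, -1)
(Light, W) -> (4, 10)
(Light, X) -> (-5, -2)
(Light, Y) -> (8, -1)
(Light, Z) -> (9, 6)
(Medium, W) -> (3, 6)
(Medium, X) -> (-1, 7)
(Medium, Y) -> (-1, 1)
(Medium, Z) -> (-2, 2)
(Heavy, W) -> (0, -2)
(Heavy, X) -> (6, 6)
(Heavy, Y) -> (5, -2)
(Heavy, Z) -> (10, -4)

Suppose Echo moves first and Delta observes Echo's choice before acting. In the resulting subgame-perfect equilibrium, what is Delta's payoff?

Backward induction with Echo moving first.
- W: BR = Zero, leader payoff 7.
- X: BR = Zero, leader payoff 5.
- Y: BR = Light, leader payoff -1.
- Z: BR = Heavy, leader payoff -4.
Maximizing over 7, 5, -1, -4, Echo chooses W. Subgame-perfect outcome: (Zero, W) with payoffs (5, 7).

5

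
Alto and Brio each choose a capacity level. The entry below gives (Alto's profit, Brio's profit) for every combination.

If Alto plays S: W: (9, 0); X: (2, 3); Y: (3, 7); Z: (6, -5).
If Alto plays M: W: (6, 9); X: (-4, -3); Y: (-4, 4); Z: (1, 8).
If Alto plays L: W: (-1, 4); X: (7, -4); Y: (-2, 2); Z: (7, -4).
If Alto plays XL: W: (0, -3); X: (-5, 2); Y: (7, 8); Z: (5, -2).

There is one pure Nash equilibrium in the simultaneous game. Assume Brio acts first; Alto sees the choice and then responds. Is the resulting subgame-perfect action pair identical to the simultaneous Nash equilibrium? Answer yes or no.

Work backward from Alto's decision.
- W: BR = S, leader payoff 0.
- X: BR = L, leader payoff -4.
- Y: BR = XL, leader payoff 8.
- Z: BR = L, leader payoff -4.
Among 0, -4, 8, -4, the best is 8 at Y. Subgame-perfect outcome: (XL, Y) with payoffs (7, 8).
Now find the simultaneous Nash equilibrium.
Alto's best replies: W→S; X→L; Y→XL; Z→L.
Brio's best replies: S→Y; M→W; L→W; XL→Y.
The unique mutual best reply is (XL, Y), giving (7, 8).
Sequential outcome (XL, Y) coincides with the Nash profile (XL, Y).

yes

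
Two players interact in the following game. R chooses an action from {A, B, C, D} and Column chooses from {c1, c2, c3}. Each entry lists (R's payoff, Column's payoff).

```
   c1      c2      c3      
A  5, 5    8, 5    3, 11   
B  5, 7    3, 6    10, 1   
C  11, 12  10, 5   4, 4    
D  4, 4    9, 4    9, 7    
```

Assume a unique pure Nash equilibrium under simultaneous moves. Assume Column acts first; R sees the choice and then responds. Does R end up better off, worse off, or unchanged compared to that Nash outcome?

Backward induction with Column moving first.
- c1: BR = C, leader payoff 12.
- c2: BR = C, leader payoff 5.
- c3: BR = B, leader payoff 1.
Among 12, 5, 1, the best is 12 at c1. Subgame-perfect outcome: (C, c1) with payoffs (11, 12).
Now find the simultaneous Nash equilibrium.
R's best replies: c1→C; c2→C; c3→B.
Column's best replies: A→c3; B→c1; C→c1; D→c3.
Only (C, c1) has each player best-responding; Nash payoffs (11, 12).
R earns 11 sequentially versus 11 at the Nash outcome: unchanged.

unchanged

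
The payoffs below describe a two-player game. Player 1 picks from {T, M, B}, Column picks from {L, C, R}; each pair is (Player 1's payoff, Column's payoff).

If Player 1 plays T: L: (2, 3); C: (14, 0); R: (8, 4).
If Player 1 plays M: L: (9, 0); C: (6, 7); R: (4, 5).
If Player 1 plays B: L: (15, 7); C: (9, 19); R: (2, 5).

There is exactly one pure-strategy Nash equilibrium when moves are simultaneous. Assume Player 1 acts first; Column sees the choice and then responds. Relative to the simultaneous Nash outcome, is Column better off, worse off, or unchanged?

better off

Work backward from Column's decision.
- T → Column plays R (best of 3, 0, 4); Player 1 gets 8.
- M → Column plays C (best of 0, 7, 5); Player 1 gets 6.
- B → Column plays C (best of 7, 19, 5); Player 1 gets 9.
Maximizing over 8, 6, 9, Player 1 chooses B. Subgame-perfect outcome: (B, C) with payoffs (9, 19).
Now find the simultaneous Nash equilibrium.
Player 1's best replies: L→B; C→T; R→T.
Column's best replies: T→R; M→C; B→C.
Only (T, R) has each player best-responding; Nash payoffs (8, 4).
Column earns 19 sequentially versus 4 at the Nash outcome: better off.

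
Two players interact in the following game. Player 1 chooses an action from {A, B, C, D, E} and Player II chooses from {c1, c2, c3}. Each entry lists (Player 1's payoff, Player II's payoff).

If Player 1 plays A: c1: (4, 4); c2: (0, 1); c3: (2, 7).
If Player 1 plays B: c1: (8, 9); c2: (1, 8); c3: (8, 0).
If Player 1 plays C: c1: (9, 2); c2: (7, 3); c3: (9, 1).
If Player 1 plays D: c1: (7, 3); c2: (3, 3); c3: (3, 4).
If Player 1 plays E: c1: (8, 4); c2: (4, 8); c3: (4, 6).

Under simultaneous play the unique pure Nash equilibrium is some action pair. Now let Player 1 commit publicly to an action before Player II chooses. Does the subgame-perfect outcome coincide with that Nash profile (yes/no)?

no

Work backward from Player II's decision.
- A → Player II plays c3 (best of 4, 1, 7); Player 1 gets 2.
- B → Player II plays c1 (best of 9, 8, 0); Player 1 gets 8.
- C → Player II plays c2 (best of 2, 3, 1); Player 1 gets 7.
- D → Player II plays c3 (best of 3, 3, 4); Player 1 gets 3.
- E → Player II plays c2 (best of 4, 8, 6); Player 1 gets 4.
Maximizing over 2, 8, 7, 3, 4, Player 1 chooses B. Subgame-perfect outcome: (B, c1) with payoffs (8, 9).
Under simultaneous play:
Player 1's best replies: c1→C; c2→C; c3→C.
Player II's best replies: A→c3; B→c1; C→c2; D→c3; E→c2.
Only (C, c2) has each player best-responding; Nash payoffs (7, 3).
Sequential outcome (B, c1) differs from the Nash profile (C, c2).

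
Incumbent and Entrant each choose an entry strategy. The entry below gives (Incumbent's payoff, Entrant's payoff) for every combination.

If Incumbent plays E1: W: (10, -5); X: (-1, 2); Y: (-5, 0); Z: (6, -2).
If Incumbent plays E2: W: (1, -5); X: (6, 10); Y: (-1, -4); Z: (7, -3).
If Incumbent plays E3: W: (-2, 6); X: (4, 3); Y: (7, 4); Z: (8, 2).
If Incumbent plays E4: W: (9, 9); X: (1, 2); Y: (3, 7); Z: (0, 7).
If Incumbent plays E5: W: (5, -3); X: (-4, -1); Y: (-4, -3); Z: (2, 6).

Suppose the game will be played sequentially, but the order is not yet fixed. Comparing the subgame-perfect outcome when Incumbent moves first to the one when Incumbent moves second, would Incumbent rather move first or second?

If Incumbent leads: Entrant's best replies are E1→X, E2→X, E3→W, E4→W, E5→Z; Incumbent's induced payoffs -1, 6, -2, 9, 2; outcome (E4, W), payoffs (9, 9).
If Entrant leads: Incumbent's best replies are W→E1, X→E2, Y→E3, Z→E3; Entrant's induced payoffs -5, 10, 4, 2; outcome (E2, X), payoffs (6, 10).
Incumbent gets 9 moving first and 6 moving second, so Incumbent prefers to move first.

first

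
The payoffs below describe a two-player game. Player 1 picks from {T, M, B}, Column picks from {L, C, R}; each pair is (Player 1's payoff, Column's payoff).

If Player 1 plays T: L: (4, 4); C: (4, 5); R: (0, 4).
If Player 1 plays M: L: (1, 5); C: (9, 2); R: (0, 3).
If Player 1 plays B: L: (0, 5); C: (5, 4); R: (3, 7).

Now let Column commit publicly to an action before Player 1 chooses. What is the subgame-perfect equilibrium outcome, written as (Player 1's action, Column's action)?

Solve by backward induction (Column leads).
- L: BR = T, leader payoff 4.
- C: BR = M, leader payoff 2.
- R: BR = B, leader payoff 7.
Maximizing over 4, 2, 7, Column chooses R. Subgame-perfect outcome: (B, R) with payoffs (3, 7).

(B, R)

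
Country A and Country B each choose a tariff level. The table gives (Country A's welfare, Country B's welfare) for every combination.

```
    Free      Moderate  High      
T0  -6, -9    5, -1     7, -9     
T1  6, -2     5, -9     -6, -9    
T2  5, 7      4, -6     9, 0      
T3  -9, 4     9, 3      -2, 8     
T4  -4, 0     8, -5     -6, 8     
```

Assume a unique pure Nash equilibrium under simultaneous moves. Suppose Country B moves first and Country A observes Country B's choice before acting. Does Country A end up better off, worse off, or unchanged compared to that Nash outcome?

Solve by backward induction (Country B leads).
- Free: BR = T1, leader payoff -2.
- Moderate: BR = T3, leader payoff 3.
- High: BR = T2, leader payoff 0.
Among -2, 3, 0, the best is 3 at Moderate. Subgame-perfect outcome: (T3, Moderate) with payoffs (9, 3).
For the simultaneous game, intersect best replies.
Country A's best replies: Free→T1; Moderate→T3; High→T2.
Country B's best replies: T0→Moderate; T1→Free; T2→Free; T3→High; T4→High.
Only (T1, Free) has each player best-responding; Nash payoffs (6, -2).
Country A earns 9 sequentially versus 6 at the Nash outcome: better off.

better off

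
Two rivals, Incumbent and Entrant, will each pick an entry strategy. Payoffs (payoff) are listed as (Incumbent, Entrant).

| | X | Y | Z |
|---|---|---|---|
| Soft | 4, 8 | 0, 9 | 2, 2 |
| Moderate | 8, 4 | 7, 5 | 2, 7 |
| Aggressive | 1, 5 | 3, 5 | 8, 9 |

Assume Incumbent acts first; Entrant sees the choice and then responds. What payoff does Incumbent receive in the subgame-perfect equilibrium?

8

Backward induction with Incumbent moving first.
- Soft → Entrant plays Y (best of 8, 9, 2); Incumbent gets 0.
- Moderate → Entrant plays Z (best of 4, 5, 7); Incumbent gets 2.
- Aggressive → Entrant plays Z (best of 5, 5, 9); Incumbent gets 8.
Among 0, 2, 8, the best is 8 at Aggressive. Subgame-perfect outcome: (Aggressive, Z) with payoffs (8, 9).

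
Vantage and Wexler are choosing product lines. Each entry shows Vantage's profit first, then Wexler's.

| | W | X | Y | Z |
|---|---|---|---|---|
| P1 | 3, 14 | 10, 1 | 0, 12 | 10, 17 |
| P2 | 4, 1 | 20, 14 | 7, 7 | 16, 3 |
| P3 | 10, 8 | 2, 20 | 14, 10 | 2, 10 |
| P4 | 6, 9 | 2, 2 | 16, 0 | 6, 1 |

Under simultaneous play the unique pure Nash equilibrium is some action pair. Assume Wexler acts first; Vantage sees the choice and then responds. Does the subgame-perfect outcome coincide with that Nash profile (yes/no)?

Backward induction with Wexler moving first.
- W: Vantage compares 3, 4, 10, 6 and picks P3; Wexler would get 8.
- X: Vantage compares 10, 20, 2, 2 and picks P2; Wexler would get 14.
- Y: Vantage compares 0, 7, 14, 16 and picks P4; Wexler would get 0.
- Z: Vantage compares 10, 16, 2, 6 and picks P2; Wexler would get 3.
Among 8, 14, 0, 3, the best is 14 at X. Subgame-perfect outcome: (P2, X) with payoffs (20, 14).
Now find the simultaneous Nash equilibrium.
Vantage's best replies: W→P3; X→P2; Y→P4; Z→P2.
Wexler's best replies: P1→Z; P2→X; P3→X; P4→W.
Only (P2, X) has each player best-responding; Nash payoffs (20, 14).
Sequential outcome (P2, X) coincides with the Nash profile (P2, X).

yes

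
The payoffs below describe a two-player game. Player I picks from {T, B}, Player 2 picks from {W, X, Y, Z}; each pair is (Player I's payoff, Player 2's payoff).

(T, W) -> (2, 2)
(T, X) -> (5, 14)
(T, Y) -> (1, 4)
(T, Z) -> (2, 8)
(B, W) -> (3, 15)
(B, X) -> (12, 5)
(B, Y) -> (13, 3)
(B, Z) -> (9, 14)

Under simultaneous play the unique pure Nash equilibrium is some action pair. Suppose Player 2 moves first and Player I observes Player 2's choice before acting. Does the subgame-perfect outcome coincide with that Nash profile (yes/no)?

Player I best-responds to each possible Player 2 move:
- W: Player I compares 2, 3 and picks B; Player 2 would get 15.
- X: Player I compares 5, 12 and picks B; Player 2 would get 5.
- Y: Player I compares 1, 13 and picks B; Player 2 would get 3.
- Z: Player I compares 2, 9 and picks B; Player 2 would get 14.
Among 15, 5, 3, 14, the best is 15 at W. Subgame-perfect outcome: (B, W) with payoffs (3, 15).
Now find the simultaneous Nash equilibrium.
Player I's best replies: W→B; X→B; Y→B; Z→B.
Player 2's best replies: T→X; B→W.
Only (B, W) has each player best-responding; Nash payoffs (3, 15).
Sequential outcome (B, W) coincides with the Nash profile (B, W).

yes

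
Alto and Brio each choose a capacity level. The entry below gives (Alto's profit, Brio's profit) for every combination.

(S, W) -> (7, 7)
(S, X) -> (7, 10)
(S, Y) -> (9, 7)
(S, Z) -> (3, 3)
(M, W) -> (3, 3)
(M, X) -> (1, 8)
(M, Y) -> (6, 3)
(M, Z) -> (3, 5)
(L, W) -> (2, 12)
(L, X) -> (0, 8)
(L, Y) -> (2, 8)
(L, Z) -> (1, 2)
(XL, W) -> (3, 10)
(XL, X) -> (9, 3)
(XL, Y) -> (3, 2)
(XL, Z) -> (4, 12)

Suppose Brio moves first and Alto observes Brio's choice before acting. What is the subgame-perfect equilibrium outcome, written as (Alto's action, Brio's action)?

(XL, Z)

Solve by backward induction (Brio leads).
- W: BR = S, leader payoff 7.
- X: BR = XL, leader payoff 3.
- Y: BR = S, leader payoff 7.
- Z: BR = XL, leader payoff 12.
Brio's induced payoffs are 7, 3, 7, 12, so Brio commits to Z. Subgame-perfect outcome: (XL, Z) with payoffs (4, 12).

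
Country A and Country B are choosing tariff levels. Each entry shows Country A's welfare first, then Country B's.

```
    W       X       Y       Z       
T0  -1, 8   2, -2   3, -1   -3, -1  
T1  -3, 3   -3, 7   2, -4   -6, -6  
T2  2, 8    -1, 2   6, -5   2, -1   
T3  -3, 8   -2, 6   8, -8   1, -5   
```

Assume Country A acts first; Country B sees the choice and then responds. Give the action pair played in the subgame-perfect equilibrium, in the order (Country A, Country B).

(T2, W)

Backward induction with Country A moving first.
- T0: Country B compares 8, -2, -1, -1 and picks W; Country A would get -1.
- T1: Country B compares 3, 7, -4, -6 and picks X; Country A would get -3.
- T2: Country B compares 8, 2, -5, -1 and picks W; Country A would get 2.
- T3: Country B compares 8, 6, -8, -5 and picks W; Country A would get -3.
Country A's induced payoffs are -1, -3, 2, -3, so Country A commits to T2. Subgame-perfect outcome: (T2, W) with payoffs (2, 8).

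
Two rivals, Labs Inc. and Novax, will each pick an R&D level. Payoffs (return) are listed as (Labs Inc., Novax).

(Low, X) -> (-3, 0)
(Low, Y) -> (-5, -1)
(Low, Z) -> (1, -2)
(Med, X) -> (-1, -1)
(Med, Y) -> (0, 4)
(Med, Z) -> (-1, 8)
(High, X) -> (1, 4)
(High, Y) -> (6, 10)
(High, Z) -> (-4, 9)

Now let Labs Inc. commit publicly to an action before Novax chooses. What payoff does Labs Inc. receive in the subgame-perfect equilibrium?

Novax best-responds to each possible Labs Inc. move:
- Low: Novax compares 0, -1, -2 and picks X; Labs Inc. would get -3.
- Med: Novax compares -1, 4, 8 and picks Z; Labs Inc. would get -1.
- High: Novax compares 4, 10, 9 and picks Y; Labs Inc. would get 6.
Maximizing over -3, -1, 6, Labs Inc. chooses High. Subgame-perfect outcome: (High, Y) with payoffs (6, 10).

6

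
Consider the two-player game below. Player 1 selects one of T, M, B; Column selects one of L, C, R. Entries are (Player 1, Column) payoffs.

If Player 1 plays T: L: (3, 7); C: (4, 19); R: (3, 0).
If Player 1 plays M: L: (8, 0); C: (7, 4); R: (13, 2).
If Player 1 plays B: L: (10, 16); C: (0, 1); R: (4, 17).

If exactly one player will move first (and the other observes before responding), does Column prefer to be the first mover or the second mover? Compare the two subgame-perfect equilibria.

If Player 1 leads: Column's best replies are T→C, M→C, B→R; Player 1's induced payoffs 4, 7, 4; outcome (M, C), payoffs (7, 4).
If Column leads: Player 1's best replies are L→B, C→M, R→M; Column's induced payoffs 16, 4, 2; outcome (B, L), payoffs (10, 16).
Column gets 16 moving first and 4 moving second, so Column prefers to move first.

first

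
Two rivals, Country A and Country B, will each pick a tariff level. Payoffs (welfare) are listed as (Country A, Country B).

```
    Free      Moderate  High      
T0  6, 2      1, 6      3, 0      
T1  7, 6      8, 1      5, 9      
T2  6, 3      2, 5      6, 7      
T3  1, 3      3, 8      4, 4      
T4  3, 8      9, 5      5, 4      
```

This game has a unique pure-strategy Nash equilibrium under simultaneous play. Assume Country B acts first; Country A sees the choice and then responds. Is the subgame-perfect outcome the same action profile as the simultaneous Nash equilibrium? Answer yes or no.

yes

Solve by backward induction (Country B leads).
- Free: BR = T1, leader payoff 6.
- Moderate: BR = T4, leader payoff 5.
- High: BR = T2, leader payoff 7.
Among 6, 5, 7, the best is 7 at High. Subgame-perfect outcome: (T2, High) with payoffs (6, 7).
Now find the simultaneous Nash equilibrium.
Country A's best replies: Free→T1; Moderate→T4; High→T2.
Country B's best replies: T0→Moderate; T1→High; T2→High; T3→Moderate; T4→Free.
Only (T2, High) has each player best-responding; Nash payoffs (6, 7).
Sequential outcome (T2, High) coincides with the Nash profile (T2, High).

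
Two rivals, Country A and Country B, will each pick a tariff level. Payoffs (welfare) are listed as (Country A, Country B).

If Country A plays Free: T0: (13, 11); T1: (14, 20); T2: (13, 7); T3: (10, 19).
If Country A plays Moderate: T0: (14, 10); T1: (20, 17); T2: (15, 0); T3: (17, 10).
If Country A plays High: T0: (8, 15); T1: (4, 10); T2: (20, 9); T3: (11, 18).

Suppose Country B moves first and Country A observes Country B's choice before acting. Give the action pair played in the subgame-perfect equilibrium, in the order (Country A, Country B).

(Moderate, T1)

Solve by backward induction (Country B leads).
- T0: Country A compares 13, 14, 8 and picks Moderate; Country B would get 10.
- T1: Country A compares 14, 20, 4 and picks Moderate; Country B would get 17.
- T2: Country A compares 13, 15, 20 and picks High; Country B would get 9.
- T3: Country A compares 10, 17, 11 and picks Moderate; Country B would get 10.
Among 10, 17, 9, 10, the best is 17 at T1. Subgame-perfect outcome: (Moderate, T1) with payoffs (20, 17).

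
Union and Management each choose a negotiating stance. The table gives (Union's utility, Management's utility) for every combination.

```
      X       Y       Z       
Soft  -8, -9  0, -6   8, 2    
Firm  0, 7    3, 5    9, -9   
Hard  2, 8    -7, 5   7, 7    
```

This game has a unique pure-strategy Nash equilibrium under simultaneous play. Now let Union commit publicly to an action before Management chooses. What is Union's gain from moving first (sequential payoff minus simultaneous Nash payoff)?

Solve by backward induction (Union leads).
- Soft → Management plays Z (best of -9, -6, 2); Union gets 8.
- Firm → Management plays X (best of 7, 5, -9); Union gets 0.
- Hard → Management plays X (best of 8, 5, 7); Union gets 2.
Among 8, 0, 2, the best is 8 at Soft. Subgame-perfect outcome: (Soft, Z) with payoffs (8, 2).
Now find the simultaneous Nash equilibrium.
Union's best replies: X→Hard; Y→Firm; Z→Firm.
Management's best replies: Soft→Z; Firm→X; Hard→X.
Only (Hard, X) has each player best-responding; Nash payoffs (2, 8).
Union's commitment gain: 8 − 2 = 6.

6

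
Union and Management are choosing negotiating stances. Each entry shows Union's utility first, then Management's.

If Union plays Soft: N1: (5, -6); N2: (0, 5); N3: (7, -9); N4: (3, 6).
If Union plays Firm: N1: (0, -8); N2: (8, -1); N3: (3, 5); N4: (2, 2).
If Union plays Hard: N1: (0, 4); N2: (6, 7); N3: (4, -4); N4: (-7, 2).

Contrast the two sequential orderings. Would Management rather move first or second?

If Union leads: Management's best replies are Soft→N4, Firm→N3, Hard→N2; Union's induced payoffs 3, 3, 6; outcome (Hard, N2), payoffs (6, 7).
If Management leads: Union's best replies are N1→Soft, N2→Firm, N3→Soft, N4→Soft; Management's induced payoffs -6, -1, -9, 6; outcome (Soft, N4), payoffs (3, 6).
Management gets 6 moving first and 7 moving second, so Management prefers to move second.

second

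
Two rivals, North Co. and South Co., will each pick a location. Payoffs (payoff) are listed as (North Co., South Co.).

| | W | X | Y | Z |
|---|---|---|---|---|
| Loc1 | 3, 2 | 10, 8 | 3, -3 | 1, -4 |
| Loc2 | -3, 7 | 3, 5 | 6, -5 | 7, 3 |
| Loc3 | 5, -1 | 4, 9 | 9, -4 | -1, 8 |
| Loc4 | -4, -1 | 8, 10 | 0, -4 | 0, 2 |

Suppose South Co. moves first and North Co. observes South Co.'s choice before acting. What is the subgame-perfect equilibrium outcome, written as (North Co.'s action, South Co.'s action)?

Work backward from North Co.'s decision.
- W: BR = Loc3, leader payoff -1.
- X: BR = Loc1, leader payoff 8.
- Y: BR = Loc3, leader payoff -4.
- Z: BR = Loc2, leader payoff 3.
South Co.'s induced payoffs are -1, 8, -4, 3, so South Co. commits to X. Subgame-perfect outcome: (Loc1, X) with payoffs (10, 8).

(Loc1, X)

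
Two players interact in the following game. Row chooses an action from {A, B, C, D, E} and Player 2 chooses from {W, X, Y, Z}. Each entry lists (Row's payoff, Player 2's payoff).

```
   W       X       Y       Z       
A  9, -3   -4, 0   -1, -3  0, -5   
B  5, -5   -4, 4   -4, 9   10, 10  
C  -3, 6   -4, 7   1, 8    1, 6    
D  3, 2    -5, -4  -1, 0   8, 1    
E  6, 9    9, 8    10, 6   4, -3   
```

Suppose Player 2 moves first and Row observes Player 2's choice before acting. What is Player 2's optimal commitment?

Solve by backward induction (Player 2 leads).
- W → Row plays A (best of 9, 5, -3, 3, 6); Player 2 gets -3.
- X → Row plays E (best of -4, -4, -4, -5, 9); Player 2 gets 8.
- Y → Row plays E (best of -1, -4, 1, -1, 10); Player 2 gets 6.
- Z → Row plays B (best of 0, 10, 1, 8, 4); Player 2 gets 10.
Among -3, 8, 6, 10, the best is 10 at Z. Subgame-perfect outcome: (B, Z) with payoffs (10, 10).

Z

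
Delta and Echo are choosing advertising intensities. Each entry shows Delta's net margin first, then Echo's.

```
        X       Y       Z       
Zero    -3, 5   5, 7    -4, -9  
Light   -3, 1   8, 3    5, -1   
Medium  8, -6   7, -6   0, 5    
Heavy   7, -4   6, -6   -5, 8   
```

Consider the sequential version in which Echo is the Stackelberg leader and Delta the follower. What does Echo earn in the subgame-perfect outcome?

Solve by backward induction (Echo leads).
- X: Delta compares -3, -3, 8, 7 and picks Medium; Echo would get -6.
- Y: Delta compares 5, 8, 7, 6 and picks Light; Echo would get 3.
- Z: Delta compares -4, 5, 0, -5 and picks Light; Echo would get -1.
Maximizing over -6, 3, -1, Echo chooses Y. Subgame-perfect outcome: (Light, Y) with payoffs (8, 3).

3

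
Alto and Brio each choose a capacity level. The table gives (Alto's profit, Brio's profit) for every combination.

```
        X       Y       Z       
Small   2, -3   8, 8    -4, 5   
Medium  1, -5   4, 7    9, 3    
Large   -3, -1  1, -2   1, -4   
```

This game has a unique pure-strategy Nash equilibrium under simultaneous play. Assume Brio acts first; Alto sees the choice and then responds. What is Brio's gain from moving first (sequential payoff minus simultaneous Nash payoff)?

0

Alto best-responds to each possible Brio move:
- X: BR = Small, leader payoff -3.
- Y: BR = Small, leader payoff 8.
- Z: BR = Medium, leader payoff 3.
Maximizing over -3, 8, 3, Brio chooses Y. Subgame-perfect outcome: (Small, Y) with payoffs (8, 8).
Now find the simultaneous Nash equilibrium.
Alto's best replies: X→Small; Y→Small; Z→Medium.
Brio's best replies: Small→Y; Medium→Y; Large→X.
The unique mutual best reply is (Small, Y), giving (8, 8).
Brio's commitment gain: 8 − 8 = 0.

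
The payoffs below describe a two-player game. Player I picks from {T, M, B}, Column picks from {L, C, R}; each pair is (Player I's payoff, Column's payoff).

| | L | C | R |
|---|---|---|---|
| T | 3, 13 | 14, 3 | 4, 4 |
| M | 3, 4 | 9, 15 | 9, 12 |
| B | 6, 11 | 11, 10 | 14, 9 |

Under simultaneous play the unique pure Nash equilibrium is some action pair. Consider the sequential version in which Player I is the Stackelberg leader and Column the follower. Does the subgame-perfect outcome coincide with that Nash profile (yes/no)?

no

Column best-responds to each possible Player I move:
- T → Column plays L (best of 13, 3, 4); Player I gets 3.
- M → Column plays C (best of 4, 15, 12); Player I gets 9.
- B → Column plays L (best of 11, 10, 9); Player I gets 6.
Maximizing over 3, 9, 6, Player I chooses M. Subgame-perfect outcome: (M, C) with payoffs (9, 15).
For the simultaneous game, intersect best replies.
Player I's best replies: L→B; C→T; R→B.
Column's best replies: T→L; M→C; B→L.
Only (B, L) has each player best-responding; Nash payoffs (6, 11).
Sequential outcome (M, C) differs from the Nash profile (B, L).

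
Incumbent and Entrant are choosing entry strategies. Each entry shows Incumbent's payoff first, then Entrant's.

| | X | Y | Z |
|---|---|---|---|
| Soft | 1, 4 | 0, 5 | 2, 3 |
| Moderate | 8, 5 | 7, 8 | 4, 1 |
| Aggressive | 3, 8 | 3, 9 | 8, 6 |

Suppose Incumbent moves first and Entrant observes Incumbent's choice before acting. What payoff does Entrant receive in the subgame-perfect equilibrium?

8

Entrant best-responds to each possible Incumbent move:
- Soft → Entrant plays Y (best of 4, 5, 3); Incumbent gets 0.
- Moderate → Entrant plays Y (best of 5, 8, 1); Incumbent gets 7.
- Aggressive → Entrant plays Y (best of 8, 9, 6); Incumbent gets 3.
Among 0, 7, 3, the best is 7 at Moderate. Subgame-perfect outcome: (Moderate, Y) with payoffs (7, 8).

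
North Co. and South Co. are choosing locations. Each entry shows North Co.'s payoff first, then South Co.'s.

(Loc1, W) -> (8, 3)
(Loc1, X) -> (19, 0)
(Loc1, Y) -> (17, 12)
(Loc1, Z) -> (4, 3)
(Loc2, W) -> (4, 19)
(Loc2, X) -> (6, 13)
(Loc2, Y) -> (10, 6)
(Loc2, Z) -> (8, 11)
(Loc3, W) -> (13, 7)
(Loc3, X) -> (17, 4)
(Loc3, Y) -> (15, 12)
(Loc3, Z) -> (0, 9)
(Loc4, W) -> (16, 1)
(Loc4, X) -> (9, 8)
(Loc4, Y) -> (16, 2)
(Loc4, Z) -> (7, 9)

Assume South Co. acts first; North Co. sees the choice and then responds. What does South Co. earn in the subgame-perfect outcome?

12

Work backward from North Co.'s decision.
- W: BR = Loc4, leader payoff 1.
- X: BR = Loc1, leader payoff 0.
- Y: BR = Loc1, leader payoff 12.
- Z: BR = Loc2, leader payoff 11.
Among 1, 0, 12, 11, the best is 12 at Y. Subgame-perfect outcome: (Loc1, Y) with payoffs (17, 12).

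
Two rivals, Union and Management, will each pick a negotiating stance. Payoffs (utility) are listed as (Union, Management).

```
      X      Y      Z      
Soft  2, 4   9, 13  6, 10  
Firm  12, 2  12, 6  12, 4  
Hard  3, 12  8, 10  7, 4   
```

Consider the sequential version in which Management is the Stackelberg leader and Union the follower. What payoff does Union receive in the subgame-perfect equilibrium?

Work backward from Union's decision.
- X: Union compares 2, 12, 3 and picks Firm; Management would get 2.
- Y: Union compares 9, 12, 8 and picks Firm; Management would get 6.
- Z: Union compares 6, 12, 7 and picks Firm; Management would get 4.
Management's induced payoffs are 2, 6, 4, so Management commits to Y. Subgame-perfect outcome: (Firm, Y) with payoffs (12, 6).

12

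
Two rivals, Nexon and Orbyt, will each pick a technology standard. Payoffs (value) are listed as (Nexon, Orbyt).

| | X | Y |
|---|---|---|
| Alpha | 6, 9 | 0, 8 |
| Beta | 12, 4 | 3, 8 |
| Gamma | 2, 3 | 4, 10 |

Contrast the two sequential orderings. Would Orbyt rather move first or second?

first

If Nexon leads: Orbyt's best replies are Alpha→X, Beta→Y, Gamma→Y; Nexon's induced payoffs 6, 3, 4; outcome (Alpha, X), payoffs (6, 9).
If Orbyt leads: Nexon's best replies are X→Beta, Y→Gamma; Orbyt's induced payoffs 4, 10; outcome (Gamma, Y), payoffs (4, 10).
Orbyt gets 10 moving first and 9 moving second, so Orbyt prefers to move first.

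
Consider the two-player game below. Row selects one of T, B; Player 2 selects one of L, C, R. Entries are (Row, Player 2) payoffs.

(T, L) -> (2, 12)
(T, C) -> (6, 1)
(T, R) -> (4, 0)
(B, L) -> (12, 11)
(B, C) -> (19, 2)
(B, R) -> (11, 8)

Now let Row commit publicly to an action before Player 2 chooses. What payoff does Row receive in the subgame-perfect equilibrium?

12

Backward induction with Row moving first.
- T: Player 2 compares 12, 1, 0 and picks L; Row would get 2.
- B: Player 2 compares 11, 2, 8 and picks L; Row would get 12.
Row's induced payoffs are 2, 12, so Row commits to B. Subgame-perfect outcome: (B, L) with payoffs (12, 11).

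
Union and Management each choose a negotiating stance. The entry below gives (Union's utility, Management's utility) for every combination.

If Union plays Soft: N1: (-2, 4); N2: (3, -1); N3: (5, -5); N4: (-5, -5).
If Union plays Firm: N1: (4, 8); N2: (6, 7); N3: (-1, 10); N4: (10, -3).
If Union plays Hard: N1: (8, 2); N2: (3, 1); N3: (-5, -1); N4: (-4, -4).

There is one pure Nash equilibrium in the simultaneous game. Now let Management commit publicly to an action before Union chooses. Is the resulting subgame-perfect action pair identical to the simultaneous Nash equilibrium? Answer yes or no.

no

Union best-responds to each possible Management move:
- N1: Union compares -2, 4, 8 and picks Hard; Management would get 2.
- N2: Union compares 3, 6, 3 and picks Firm; Management would get 7.
- N3: Union compares 5, -1, -5 and picks Soft; Management would get -5.
- N4: Union compares -5, 10, -4 and picks Firm; Management would get -3.
Maximizing over 2, 7, -5, -3, Management chooses N2. Subgame-perfect outcome: (Firm, N2) with payoffs (6, 7).
For the simultaneous game, intersect best replies.
Union's best replies: N1→Hard; N2→Firm; N3→Soft; N4→Firm.
Management's best replies: Soft→N1; Firm→N3; Hard→N1.
Only (Hard, N1) has each player best-responding; Nash payoffs (8, 2).
Sequential outcome (Firm, N2) differs from the Nash profile (Hard, N1).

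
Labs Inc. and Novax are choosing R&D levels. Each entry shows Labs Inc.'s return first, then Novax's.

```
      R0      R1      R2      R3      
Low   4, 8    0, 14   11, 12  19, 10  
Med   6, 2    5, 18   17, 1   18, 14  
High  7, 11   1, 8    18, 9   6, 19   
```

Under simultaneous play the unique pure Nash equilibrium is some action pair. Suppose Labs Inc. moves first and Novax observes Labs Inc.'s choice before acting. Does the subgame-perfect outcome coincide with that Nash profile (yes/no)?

no

Backward induction with Labs Inc. moving first.
- Low: Novax compares 8, 14, 12, 10 and picks R1; Labs Inc. would get 0.
- Med: Novax compares 2, 18, 1, 14 and picks R1; Labs Inc. would get 5.
- High: Novax compares 11, 8, 9, 19 and picks R3; Labs Inc. would get 6.
Labs Inc.'s induced payoffs are 0, 5, 6, so Labs Inc. commits to High. Subgame-perfect outcome: (High, R3) with payoffs (6, 19).
Now find the simultaneous Nash equilibrium.
Labs Inc.'s best replies: R0→High; R1→Med; R2→High; R3→Low.
Novax's best replies: Low→R1; Med→R1; High→R3.
Only (Med, R1) has each player best-responding; Nash payoffs (5, 18).
Sequential outcome (High, R3) differs from the Nash profile (Med, R1).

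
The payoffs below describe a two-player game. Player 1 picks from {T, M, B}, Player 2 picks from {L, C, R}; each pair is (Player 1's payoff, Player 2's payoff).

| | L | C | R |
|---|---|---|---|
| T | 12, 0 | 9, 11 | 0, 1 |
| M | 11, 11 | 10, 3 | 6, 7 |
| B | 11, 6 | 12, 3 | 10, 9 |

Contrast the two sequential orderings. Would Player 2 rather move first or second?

second

If Player 1 leads: Player 2's best replies are T→C, M→L, B→R; Player 1's induced payoffs 9, 11, 10; outcome (M, L), payoffs (11, 11).
If Player 2 leads: Player 1's best replies are L→T, C→B, R→B; Player 2's induced payoffs 0, 3, 9; outcome (B, R), payoffs (10, 9).
Player 2 gets 9 moving first and 11 moving second, so Player 2 prefers to move second.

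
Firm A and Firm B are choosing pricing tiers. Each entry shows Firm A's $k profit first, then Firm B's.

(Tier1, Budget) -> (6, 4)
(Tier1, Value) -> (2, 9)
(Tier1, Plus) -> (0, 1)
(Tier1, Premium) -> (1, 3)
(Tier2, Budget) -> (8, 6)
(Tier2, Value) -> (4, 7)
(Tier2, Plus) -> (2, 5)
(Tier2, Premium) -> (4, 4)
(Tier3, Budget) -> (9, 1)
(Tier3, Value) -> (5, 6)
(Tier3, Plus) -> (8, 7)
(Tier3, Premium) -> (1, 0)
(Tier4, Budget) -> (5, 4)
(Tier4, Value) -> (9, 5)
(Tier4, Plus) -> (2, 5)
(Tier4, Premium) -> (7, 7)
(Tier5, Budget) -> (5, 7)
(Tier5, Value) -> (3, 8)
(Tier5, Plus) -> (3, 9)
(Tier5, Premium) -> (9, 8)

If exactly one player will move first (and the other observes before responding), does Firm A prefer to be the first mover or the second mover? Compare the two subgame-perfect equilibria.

second

If Firm A leads: Firm B's best replies are Tier1→Value, Tier2→Value, Tier3→Plus, Tier4→Premium, Tier5→Plus; Firm A's induced payoffs 2, 4, 8, 7, 3; outcome (Tier3, Plus), payoffs (8, 7).
If Firm B leads: Firm A's best replies are Budget→Tier3, Value→Tier4, Plus→Tier3, Premium→Tier5; Firm B's induced payoffs 1, 5, 7, 8; outcome (Tier5, Premium), payoffs (9, 8).
Firm A gets 8 moving first and 9 moving second, so Firm A prefers to move second.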